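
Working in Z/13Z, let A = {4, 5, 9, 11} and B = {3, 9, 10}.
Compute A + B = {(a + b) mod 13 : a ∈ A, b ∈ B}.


Work in Z/13Z: reduce every sum a + b modulo 13.
Enumerate all 12 pairs:
a = 4: 4+3=7, 4+9=0, 4+10=1
a = 5: 5+3=8, 5+9=1, 5+10=2
a = 9: 9+3=12, 9+9=5, 9+10=6
a = 11: 11+3=1, 11+9=7, 11+10=8
Distinct residues collected: {0, 1, 2, 5, 6, 7, 8, 12}
|A + B| = 8 (out of 13 total residues).

A + B = {0, 1, 2, 5, 6, 7, 8, 12}


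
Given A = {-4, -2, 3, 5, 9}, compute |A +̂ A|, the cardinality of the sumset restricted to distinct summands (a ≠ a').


Restricted sumset: A +̂ A = {a + a' : a ∈ A, a' ∈ A, a ≠ a'}.
Equivalently, take A + A and drop any sum 2a that is achievable ONLY as a + a for a ∈ A (i.e. sums representable only with equal summands).
Enumerate pairs (a, a') with a < a' (symmetric, so each unordered pair gives one sum; this covers all a ≠ a'):
  -4 + -2 = -6
  -4 + 3 = -1
  -4 + 5 = 1
  -4 + 9 = 5
  -2 + 3 = 1
  -2 + 5 = 3
  -2 + 9 = 7
  3 + 5 = 8
  3 + 9 = 12
  5 + 9 = 14
Collected distinct sums: {-6, -1, 1, 3, 5, 7, 8, 12, 14}
|A +̂ A| = 9
(Reference bound: |A +̂ A| ≥ 2|A| - 3 for |A| ≥ 2, with |A| = 5 giving ≥ 7.)

|A +̂ A| = 9


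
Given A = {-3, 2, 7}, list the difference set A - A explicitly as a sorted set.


A - A = {a - a' : a, a' ∈ A}.
Compute a - a' for each ordered pair (a, a'):
a = -3: -3--3=0, -3-2=-5, -3-7=-10
a = 2: 2--3=5, 2-2=0, 2-7=-5
a = 7: 7--3=10, 7-2=5, 7-7=0
Collecting distinct values (and noting 0 appears from a-a):
A - A = {-10, -5, 0, 5, 10}
|A - A| = 5

A - A = {-10, -5, 0, 5, 10}


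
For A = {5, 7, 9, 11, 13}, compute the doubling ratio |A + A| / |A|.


|A| = 5.
Compute A + A by enumerating all 25 pairs.
A + A = {10, 12, 14, 16, 18, 20, 22, 24, 26}, so |A + A| = 9.
K = |A + A| / |A| = 9/5 (already in lowest terms) ≈ 1.8000.
Reference: AP of size 5 gives K = 9/5 ≈ 1.8000; a fully generic set of size 5 gives K ≈ 3.0000.

|A| = 5, |A + A| = 9, K = 9/5.


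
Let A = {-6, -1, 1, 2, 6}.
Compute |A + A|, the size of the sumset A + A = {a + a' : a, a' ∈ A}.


A + A = {a + a' : a, a' ∈ A}; |A| = 5.
General bounds: 2|A| - 1 ≤ |A + A| ≤ |A|(|A|+1)/2, i.e. 9 ≤ |A + A| ≤ 15.
Lower bound 2|A|-1 is attained iff A is an arithmetic progression.
Enumerate sums a + a' for a ≤ a' (symmetric, so this suffices):
a = -6: -6+-6=-12, -6+-1=-7, -6+1=-5, -6+2=-4, -6+6=0
a = -1: -1+-1=-2, -1+1=0, -1+2=1, -1+6=5
a = 1: 1+1=2, 1+2=3, 1+6=7
a = 2: 2+2=4, 2+6=8
a = 6: 6+6=12
Distinct sums: {-12, -7, -5, -4, -2, 0, 1, 2, 3, 4, 5, 7, 8, 12}
|A + A| = 14

|A + A| = 14


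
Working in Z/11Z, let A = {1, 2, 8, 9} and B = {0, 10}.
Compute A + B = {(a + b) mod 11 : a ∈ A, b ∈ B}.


Work in Z/11Z: reduce every sum a + b modulo 11.
Enumerate all 8 pairs:
a = 1: 1+0=1, 1+10=0
a = 2: 2+0=2, 2+10=1
a = 8: 8+0=8, 8+10=7
a = 9: 9+0=9, 9+10=8
Distinct residues collected: {0, 1, 2, 7, 8, 9}
|A + B| = 6 (out of 11 total residues).

A + B = {0, 1, 2, 7, 8, 9}


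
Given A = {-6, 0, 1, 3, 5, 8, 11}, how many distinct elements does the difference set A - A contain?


A - A = {a - a' : a, a' ∈ A}; |A| = 7.
Bounds: 2|A|-1 ≤ |A - A| ≤ |A|² - |A| + 1, i.e. 13 ≤ |A - A| ≤ 43.
Note: 0 ∈ A - A always (from a - a). The set is symmetric: if d ∈ A - A then -d ∈ A - A.
Enumerate nonzero differences d = a - a' with a > a' (then include -d):
Positive differences: {1, 2, 3, 4, 5, 6, 7, 8, 9, 10, 11, 14, 17}
Full difference set: {0} ∪ (positive diffs) ∪ (negative diffs).
|A - A| = 1 + 2·13 = 27 (matches direct enumeration: 27).

|A - A| = 27


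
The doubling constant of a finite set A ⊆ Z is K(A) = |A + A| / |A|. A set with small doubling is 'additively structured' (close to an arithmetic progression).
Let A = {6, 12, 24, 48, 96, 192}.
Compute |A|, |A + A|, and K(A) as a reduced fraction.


|A| = 6.
Compute A + A by enumerating all 36 pairs.
A + A = {12, 18, 24, 30, 36, 48, 54, 60, 72, 96, 102, 108, 120, 144, 192, 198, 204, 216, 240, 288, 384}, so |A + A| = 21.
K = |A + A| / |A| = 21/6 = 7/2 ≈ 3.5000.
Reference: AP of size 6 gives K = 11/6 ≈ 1.8333; a fully generic set of size 6 gives K ≈ 3.5000.

|A| = 6, |A + A| = 21, K = 21/6 = 7/2.


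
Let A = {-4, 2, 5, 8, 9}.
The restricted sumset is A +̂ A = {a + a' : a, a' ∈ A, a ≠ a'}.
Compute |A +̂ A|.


Restricted sumset: A +̂ A = {a + a' : a ∈ A, a' ∈ A, a ≠ a'}.
Equivalently, take A + A and drop any sum 2a that is achievable ONLY as a + a for a ∈ A (i.e. sums representable only with equal summands).
Enumerate pairs (a, a') with a < a' (symmetric, so each unordered pair gives one sum; this covers all a ≠ a'):
  -4 + 2 = -2
  -4 + 5 = 1
  -4 + 8 = 4
  -4 + 9 = 5
  2 + 5 = 7
  2 + 8 = 10
  2 + 9 = 11
  5 + 8 = 13
  5 + 9 = 14
  8 + 9 = 17
Collected distinct sums: {-2, 1, 4, 5, 7, 10, 11, 13, 14, 17}
|A +̂ A| = 10
(Reference bound: |A +̂ A| ≥ 2|A| - 3 for |A| ≥ 2, with |A| = 5 giving ≥ 7.)

|A +̂ A| = 10


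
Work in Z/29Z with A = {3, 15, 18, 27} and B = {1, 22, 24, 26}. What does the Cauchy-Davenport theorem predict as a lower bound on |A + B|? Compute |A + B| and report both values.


Cauchy-Davenport: |A + B| ≥ min(p, |A| + |B| - 1) for A, B nonempty in Z/pZ.
|A| = 4, |B| = 4, p = 29.
CD lower bound = min(29, 4 + 4 - 1) = min(29, 7) = 7.
Compute A + B mod 29 directly:
a = 3: 3+1=4, 3+22=25, 3+24=27, 3+26=0
a = 15: 15+1=16, 15+22=8, 15+24=10, 15+26=12
a = 18: 18+1=19, 18+22=11, 18+24=13, 18+26=15
a = 27: 27+1=28, 27+22=20, 27+24=22, 27+26=24
A + B = {0, 4, 8, 10, 11, 12, 13, 15, 16, 19, 20, 22, 24, 25, 27, 28}, so |A + B| = 16.
Verify: 16 ≥ 7? Yes ✓.

CD lower bound = 7, actual |A + B| = 16.


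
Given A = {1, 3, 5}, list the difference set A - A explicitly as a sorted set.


A - A = {a - a' : a, a' ∈ A}.
Compute a - a' for each ordered pair (a, a'):
a = 1: 1-1=0, 1-3=-2, 1-5=-4
a = 3: 3-1=2, 3-3=0, 3-5=-2
a = 5: 5-1=4, 5-3=2, 5-5=0
Collecting distinct values (and noting 0 appears from a-a):
A - A = {-4, -2, 0, 2, 4}
|A - A| = 5

A - A = {-4, -2, 0, 2, 4}


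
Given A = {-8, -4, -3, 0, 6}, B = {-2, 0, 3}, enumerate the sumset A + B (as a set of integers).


A + B = {a + b : a ∈ A, b ∈ B}.
Enumerate all |A|·|B| = 5·3 = 15 pairs (a, b) and collect distinct sums.
a = -8: -8+-2=-10, -8+0=-8, -8+3=-5
a = -4: -4+-2=-6, -4+0=-4, -4+3=-1
a = -3: -3+-2=-5, -3+0=-3, -3+3=0
a = 0: 0+-2=-2, 0+0=0, 0+3=3
a = 6: 6+-2=4, 6+0=6, 6+3=9
Collecting distinct sums: A + B = {-10, -8, -6, -5, -4, -3, -2, -1, 0, 3, 4, 6, 9}
|A + B| = 13

A + B = {-10, -8, -6, -5, -4, -3, -2, -1, 0, 3, 4, 6, 9}


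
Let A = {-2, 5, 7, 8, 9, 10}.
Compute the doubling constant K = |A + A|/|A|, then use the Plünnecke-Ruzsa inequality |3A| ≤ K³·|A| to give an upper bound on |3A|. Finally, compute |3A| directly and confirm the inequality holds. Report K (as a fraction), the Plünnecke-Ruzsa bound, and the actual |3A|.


|A| = 6.
Step 1: Compute A + A by enumerating all 36 pairs.
A + A = {-4, 3, 5, 6, 7, 8, 10, 12, 13, 14, 15, 16, 17, 18, 19, 20}, so |A + A| = 16.
Step 2: Doubling constant K = |A + A|/|A| = 16/6 = 16/6 ≈ 2.6667.
Step 3: Plünnecke-Ruzsa gives |3A| ≤ K³·|A| = (2.6667)³ · 6 ≈ 113.7778.
Step 4: Compute 3A = A + A + A directly by enumerating all triples (a,b,c) ∈ A³; |3A| = 28.
Step 5: Check 28 ≤ 113.7778? Yes ✓.

K = 16/6, Plünnecke-Ruzsa bound K³|A| ≈ 113.7778, |3A| = 28, inequality holds.


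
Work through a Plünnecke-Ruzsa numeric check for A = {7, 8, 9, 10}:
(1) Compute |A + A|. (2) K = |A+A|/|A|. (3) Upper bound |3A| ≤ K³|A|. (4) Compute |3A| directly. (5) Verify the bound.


|A| = 4.
Step 1: Compute A + A by enumerating all 16 pairs.
A + A = {14, 15, 16, 17, 18, 19, 20}, so |A + A| = 7.
Step 2: Doubling constant K = |A + A|/|A| = 7/4 = 7/4 ≈ 1.7500.
Step 3: Plünnecke-Ruzsa gives |3A| ≤ K³·|A| = (1.7500)³ · 4 ≈ 21.4375.
Step 4: Compute 3A = A + A + A directly by enumerating all triples (a,b,c) ∈ A³; |3A| = 10.
Step 5: Check 10 ≤ 21.4375? Yes ✓.

K = 7/4, Plünnecke-Ruzsa bound K³|A| ≈ 21.4375, |3A| = 10, inequality holds.


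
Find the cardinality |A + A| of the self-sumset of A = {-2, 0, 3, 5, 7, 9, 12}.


A + A = {a + a' : a, a' ∈ A}; |A| = 7.
General bounds: 2|A| - 1 ≤ |A + A| ≤ |A|(|A|+1)/2, i.e. 13 ≤ |A + A| ≤ 28.
Lower bound 2|A|-1 is attained iff A is an arithmetic progression.
Enumerate sums a + a' for a ≤ a' (symmetric, so this suffices):
a = -2: -2+-2=-4, -2+0=-2, -2+3=1, -2+5=3, -2+7=5, -2+9=7, -2+12=10
a = 0: 0+0=0, 0+3=3, 0+5=5, 0+7=7, 0+9=9, 0+12=12
a = 3: 3+3=6, 3+5=8, 3+7=10, 3+9=12, 3+12=15
a = 5: 5+5=10, 5+7=12, 5+9=14, 5+12=17
a = 7: 7+7=14, 7+9=16, 7+12=19
a = 9: 9+9=18, 9+12=21
a = 12: 12+12=24
Distinct sums: {-4, -2, 0, 1, 3, 5, 6, 7, 8, 9, 10, 12, 14, 15, 16, 17, 18, 19, 21, 24}
|A + A| = 20

|A + A| = 20


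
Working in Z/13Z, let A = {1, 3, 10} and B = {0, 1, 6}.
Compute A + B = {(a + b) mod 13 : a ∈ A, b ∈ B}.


Work in Z/13Z: reduce every sum a + b modulo 13.
Enumerate all 9 pairs:
a = 1: 1+0=1, 1+1=2, 1+6=7
a = 3: 3+0=3, 3+1=4, 3+6=9
a = 10: 10+0=10, 10+1=11, 10+6=3
Distinct residues collected: {1, 2, 3, 4, 7, 9, 10, 11}
|A + B| = 8 (out of 13 total residues).

A + B = {1, 2, 3, 4, 7, 9, 10, 11}


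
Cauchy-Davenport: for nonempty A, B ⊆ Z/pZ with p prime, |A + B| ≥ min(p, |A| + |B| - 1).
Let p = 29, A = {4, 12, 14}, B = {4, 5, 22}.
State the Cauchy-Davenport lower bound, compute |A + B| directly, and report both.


Cauchy-Davenport: |A + B| ≥ min(p, |A| + |B| - 1) for A, B nonempty in Z/pZ.
|A| = 3, |B| = 3, p = 29.
CD lower bound = min(29, 3 + 3 - 1) = min(29, 5) = 5.
Compute A + B mod 29 directly:
a = 4: 4+4=8, 4+5=9, 4+22=26
a = 12: 12+4=16, 12+5=17, 12+22=5
a = 14: 14+4=18, 14+5=19, 14+22=7
A + B = {5, 7, 8, 9, 16, 17, 18, 19, 26}, so |A + B| = 9.
Verify: 9 ≥ 5? Yes ✓.

CD lower bound = 5, actual |A + B| = 9.


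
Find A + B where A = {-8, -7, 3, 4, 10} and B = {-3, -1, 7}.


A + B = {a + b : a ∈ A, b ∈ B}.
Enumerate all |A|·|B| = 5·3 = 15 pairs (a, b) and collect distinct sums.
a = -8: -8+-3=-11, -8+-1=-9, -8+7=-1
a = -7: -7+-3=-10, -7+-1=-8, -7+7=0
a = 3: 3+-3=0, 3+-1=2, 3+7=10
a = 4: 4+-3=1, 4+-1=3, 4+7=11
a = 10: 10+-3=7, 10+-1=9, 10+7=17
Collecting distinct sums: A + B = {-11, -10, -9, -8, -1, 0, 1, 2, 3, 7, 9, 10, 11, 17}
|A + B| = 14

A + B = {-11, -10, -9, -8, -1, 0, 1, 2, 3, 7, 9, 10, 11, 17}


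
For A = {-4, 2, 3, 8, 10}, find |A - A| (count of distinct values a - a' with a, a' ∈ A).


A - A = {a - a' : a, a' ∈ A}; |A| = 5.
Bounds: 2|A|-1 ≤ |A - A| ≤ |A|² - |A| + 1, i.e. 9 ≤ |A - A| ≤ 21.
Note: 0 ∈ A - A always (from a - a). The set is symmetric: if d ∈ A - A then -d ∈ A - A.
Enumerate nonzero differences d = a - a' with a > a' (then include -d):
Positive differences: {1, 2, 5, 6, 7, 8, 12, 14}
Full difference set: {0} ∪ (positive diffs) ∪ (negative diffs).
|A - A| = 1 + 2·8 = 17 (matches direct enumeration: 17).

|A - A| = 17


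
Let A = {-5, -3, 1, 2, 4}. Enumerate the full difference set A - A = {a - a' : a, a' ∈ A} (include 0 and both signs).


A - A = {a - a' : a, a' ∈ A}.
Compute a - a' for each ordered pair (a, a'):
a = -5: -5--5=0, -5--3=-2, -5-1=-6, -5-2=-7, -5-4=-9
a = -3: -3--5=2, -3--3=0, -3-1=-4, -3-2=-5, -3-4=-7
a = 1: 1--5=6, 1--3=4, 1-1=0, 1-2=-1, 1-4=-3
a = 2: 2--5=7, 2--3=5, 2-1=1, 2-2=0, 2-4=-2
a = 4: 4--5=9, 4--3=7, 4-1=3, 4-2=2, 4-4=0
Collecting distinct values (and noting 0 appears from a-a):
A - A = {-9, -7, -6, -5, -4, -3, -2, -1, 0, 1, 2, 3, 4, 5, 6, 7, 9}
|A - A| = 17

A - A = {-9, -7, -6, -5, -4, -3, -2, -1, 0, 1, 2, 3, 4, 5, 6, 7, 9}


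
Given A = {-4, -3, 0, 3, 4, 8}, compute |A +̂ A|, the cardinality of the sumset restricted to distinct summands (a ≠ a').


Restricted sumset: A +̂ A = {a + a' : a ∈ A, a' ∈ A, a ≠ a'}.
Equivalently, take A + A and drop any sum 2a that is achievable ONLY as a + a for a ∈ A (i.e. sums representable only with equal summands).
Enumerate pairs (a, a') with a < a' (symmetric, so each unordered pair gives one sum; this covers all a ≠ a'):
  -4 + -3 = -7
  -4 + 0 = -4
  -4 + 3 = -1
  -4 + 4 = 0
  -4 + 8 = 4
  -3 + 0 = -3
  -3 + 3 = 0
  -3 + 4 = 1
  -3 + 8 = 5
  0 + 3 = 3
  0 + 4 = 4
  0 + 8 = 8
  3 + 4 = 7
  3 + 8 = 11
  4 + 8 = 12
Collected distinct sums: {-7, -4, -3, -1, 0, 1, 3, 4, 5, 7, 8, 11, 12}
|A +̂ A| = 13
(Reference bound: |A +̂ A| ≥ 2|A| - 3 for |A| ≥ 2, with |A| = 6 giving ≥ 9.)

|A +̂ A| = 13


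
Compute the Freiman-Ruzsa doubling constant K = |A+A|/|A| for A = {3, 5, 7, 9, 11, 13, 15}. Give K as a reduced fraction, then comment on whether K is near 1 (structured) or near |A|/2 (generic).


|A| = 7.
Compute A + A by enumerating all 49 pairs.
A + A = {6, 8, 10, 12, 14, 16, 18, 20, 22, 24, 26, 28, 30}, so |A + A| = 13.
K = |A + A| / |A| = 13/7 (already in lowest terms) ≈ 1.8571.
Reference: AP of size 7 gives K = 13/7 ≈ 1.8571; a fully generic set of size 7 gives K ≈ 4.0000.

|A| = 7, |A + A| = 13, K = 13/7.


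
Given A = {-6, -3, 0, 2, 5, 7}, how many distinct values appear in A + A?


A + A = {a + a' : a, a' ∈ A}; |A| = 6.
General bounds: 2|A| - 1 ≤ |A + A| ≤ |A|(|A|+1)/2, i.e. 11 ≤ |A + A| ≤ 21.
Lower bound 2|A|-1 is attained iff A is an arithmetic progression.
Enumerate sums a + a' for a ≤ a' (symmetric, so this suffices):
a = -6: -6+-6=-12, -6+-3=-9, -6+0=-6, -6+2=-4, -6+5=-1, -6+7=1
a = -3: -3+-3=-6, -3+0=-3, -3+2=-1, -3+5=2, -3+7=4
a = 0: 0+0=0, 0+2=2, 0+5=5, 0+7=7
a = 2: 2+2=4, 2+5=7, 2+7=9
a = 5: 5+5=10, 5+7=12
a = 7: 7+7=14
Distinct sums: {-12, -9, -6, -4, -3, -1, 0, 1, 2, 4, 5, 7, 9, 10, 12, 14}
|A + A| = 16

|A + A| = 16


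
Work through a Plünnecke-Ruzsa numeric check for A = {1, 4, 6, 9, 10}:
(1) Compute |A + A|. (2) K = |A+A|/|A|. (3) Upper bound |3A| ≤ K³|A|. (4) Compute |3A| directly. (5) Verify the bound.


|A| = 5.
Step 1: Compute A + A by enumerating all 25 pairs.
A + A = {2, 5, 7, 8, 10, 11, 12, 13, 14, 15, 16, 18, 19, 20}, so |A + A| = 14.
Step 2: Doubling constant K = |A + A|/|A| = 14/5 = 14/5 ≈ 2.8000.
Step 3: Plünnecke-Ruzsa gives |3A| ≤ K³·|A| = (2.8000)³ · 5 ≈ 109.7600.
Step 4: Compute 3A = A + A + A directly by enumerating all triples (a,b,c) ∈ A³; |3A| = 24.
Step 5: Check 24 ≤ 109.7600? Yes ✓.

K = 14/5, Plünnecke-Ruzsa bound K³|A| ≈ 109.7600, |3A| = 24, inequality holds.


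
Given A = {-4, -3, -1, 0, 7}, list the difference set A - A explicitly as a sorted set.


A - A = {a - a' : a, a' ∈ A}.
Compute a - a' for each ordered pair (a, a'):
a = -4: -4--4=0, -4--3=-1, -4--1=-3, -4-0=-4, -4-7=-11
a = -3: -3--4=1, -3--3=0, -3--1=-2, -3-0=-3, -3-7=-10
a = -1: -1--4=3, -1--3=2, -1--1=0, -1-0=-1, -1-7=-8
a = 0: 0--4=4, 0--3=3, 0--1=1, 0-0=0, 0-7=-7
a = 7: 7--4=11, 7--3=10, 7--1=8, 7-0=7, 7-7=0
Collecting distinct values (and noting 0 appears from a-a):
A - A = {-11, -10, -8, -7, -4, -3, -2, -1, 0, 1, 2, 3, 4, 7, 8, 10, 11}
|A - A| = 17

A - A = {-11, -10, -8, -7, -4, -3, -2, -1, 0, 1, 2, 3, 4, 7, 8, 10, 11}


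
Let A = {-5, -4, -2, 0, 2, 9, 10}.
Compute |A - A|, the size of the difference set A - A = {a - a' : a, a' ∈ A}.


A - A = {a - a' : a, a' ∈ A}; |A| = 7.
Bounds: 2|A|-1 ≤ |A - A| ≤ |A|² - |A| + 1, i.e. 13 ≤ |A - A| ≤ 43.
Note: 0 ∈ A - A always (from a - a). The set is symmetric: if d ∈ A - A then -d ∈ A - A.
Enumerate nonzero differences d = a - a' with a > a' (then include -d):
Positive differences: {1, 2, 3, 4, 5, 6, 7, 8, 9, 10, 11, 12, 13, 14, 15}
Full difference set: {0} ∪ (positive diffs) ∪ (negative diffs).
|A - A| = 1 + 2·15 = 31 (matches direct enumeration: 31).

|A - A| = 31


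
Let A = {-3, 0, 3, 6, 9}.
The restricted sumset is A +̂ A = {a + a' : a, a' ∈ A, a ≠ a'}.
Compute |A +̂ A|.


Restricted sumset: A +̂ A = {a + a' : a ∈ A, a' ∈ A, a ≠ a'}.
Equivalently, take A + A and drop any sum 2a that is achievable ONLY as a + a for a ∈ A (i.e. sums representable only with equal summands).
Enumerate pairs (a, a') with a < a' (symmetric, so each unordered pair gives one sum; this covers all a ≠ a'):
  -3 + 0 = -3
  -3 + 3 = 0
  -3 + 6 = 3
  -3 + 9 = 6
  0 + 3 = 3
  0 + 6 = 6
  0 + 9 = 9
  3 + 6 = 9
  3 + 9 = 12
  6 + 9 = 15
Collected distinct sums: {-3, 0, 3, 6, 9, 12, 15}
|A +̂ A| = 7
(Reference bound: |A +̂ A| ≥ 2|A| - 3 for |A| ≥ 2, with |A| = 5 giving ≥ 7.)

|A +̂ A| = 7


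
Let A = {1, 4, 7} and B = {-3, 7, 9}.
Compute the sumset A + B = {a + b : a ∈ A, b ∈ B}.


A + B = {a + b : a ∈ A, b ∈ B}.
Enumerate all |A|·|B| = 3·3 = 9 pairs (a, b) and collect distinct sums.
a = 1: 1+-3=-2, 1+7=8, 1+9=10
a = 4: 4+-3=1, 4+7=11, 4+9=13
a = 7: 7+-3=4, 7+7=14, 7+9=16
Collecting distinct sums: A + B = {-2, 1, 4, 8, 10, 11, 13, 14, 16}
|A + B| = 9

A + B = {-2, 1, 4, 8, 10, 11, 13, 14, 16}


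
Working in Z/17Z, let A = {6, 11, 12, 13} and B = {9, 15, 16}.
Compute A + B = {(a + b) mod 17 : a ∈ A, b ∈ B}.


Work in Z/17Z: reduce every sum a + b modulo 17.
Enumerate all 12 pairs:
a = 6: 6+9=15, 6+15=4, 6+16=5
a = 11: 11+9=3, 11+15=9, 11+16=10
a = 12: 12+9=4, 12+15=10, 12+16=11
a = 13: 13+9=5, 13+15=11, 13+16=12
Distinct residues collected: {3, 4, 5, 9, 10, 11, 12, 15}
|A + B| = 8 (out of 17 total residues).

A + B = {3, 4, 5, 9, 10, 11, 12, 15}


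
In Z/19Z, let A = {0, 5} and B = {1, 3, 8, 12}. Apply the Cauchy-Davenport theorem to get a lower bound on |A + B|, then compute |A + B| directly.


Cauchy-Davenport: |A + B| ≥ min(p, |A| + |B| - 1) for A, B nonempty in Z/pZ.
|A| = 2, |B| = 4, p = 19.
CD lower bound = min(19, 2 + 4 - 1) = min(19, 5) = 5.
Compute A + B mod 19 directly:
a = 0: 0+1=1, 0+3=3, 0+8=8, 0+12=12
a = 5: 5+1=6, 5+3=8, 5+8=13, 5+12=17
A + B = {1, 3, 6, 8, 12, 13, 17}, so |A + B| = 7.
Verify: 7 ≥ 5? Yes ✓.

CD lower bound = 5, actual |A + B| = 7.


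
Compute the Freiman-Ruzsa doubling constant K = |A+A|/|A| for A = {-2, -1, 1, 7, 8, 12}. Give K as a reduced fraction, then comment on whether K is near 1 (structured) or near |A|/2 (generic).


|A| = 6.
Compute A + A by enumerating all 36 pairs.
A + A = {-4, -3, -2, -1, 0, 2, 5, 6, 7, 8, 9, 10, 11, 13, 14, 15, 16, 19, 20, 24}, so |A + A| = 20.
K = |A + A| / |A| = 20/6 = 10/3 ≈ 3.3333.
Reference: AP of size 6 gives K = 11/6 ≈ 1.8333; a fully generic set of size 6 gives K ≈ 3.5000.

|A| = 6, |A + A| = 20, K = 20/6 = 10/3.


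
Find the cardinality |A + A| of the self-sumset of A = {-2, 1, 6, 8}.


A + A = {a + a' : a, a' ∈ A}; |A| = 4.
General bounds: 2|A| - 1 ≤ |A + A| ≤ |A|(|A|+1)/2, i.e. 7 ≤ |A + A| ≤ 10.
Lower bound 2|A|-1 is attained iff A is an arithmetic progression.
Enumerate sums a + a' for a ≤ a' (symmetric, so this suffices):
a = -2: -2+-2=-4, -2+1=-1, -2+6=4, -2+8=6
a = 1: 1+1=2, 1+6=7, 1+8=9
a = 6: 6+6=12, 6+8=14
a = 8: 8+8=16
Distinct sums: {-4, -1, 2, 4, 6, 7, 9, 12, 14, 16}
|A + A| = 10

|A + A| = 10


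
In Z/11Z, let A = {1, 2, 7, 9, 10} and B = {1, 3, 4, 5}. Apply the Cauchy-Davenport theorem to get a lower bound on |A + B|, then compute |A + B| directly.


Cauchy-Davenport: |A + B| ≥ min(p, |A| + |B| - 1) for A, B nonempty in Z/pZ.
|A| = 5, |B| = 4, p = 11.
CD lower bound = min(11, 5 + 4 - 1) = min(11, 8) = 8.
Compute A + B mod 11 directly:
a = 1: 1+1=2, 1+3=4, 1+4=5, 1+5=6
a = 2: 2+1=3, 2+3=5, 2+4=6, 2+5=7
a = 7: 7+1=8, 7+3=10, 7+4=0, 7+5=1
a = 9: 9+1=10, 9+3=1, 9+4=2, 9+5=3
a = 10: 10+1=0, 10+3=2, 10+4=3, 10+5=4
A + B = {0, 1, 2, 3, 4, 5, 6, 7, 8, 10}, so |A + B| = 10.
Verify: 10 ≥ 8? Yes ✓.

CD lower bound = 8, actual |A + B| = 10.


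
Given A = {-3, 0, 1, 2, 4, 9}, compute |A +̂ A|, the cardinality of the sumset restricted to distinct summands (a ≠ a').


Restricted sumset: A +̂ A = {a + a' : a ∈ A, a' ∈ A, a ≠ a'}.
Equivalently, take A + A and drop any sum 2a that is achievable ONLY as a + a for a ∈ A (i.e. sums representable only with equal summands).
Enumerate pairs (a, a') with a < a' (symmetric, so each unordered pair gives one sum; this covers all a ≠ a'):
  -3 + 0 = -3
  -3 + 1 = -2
  -3 + 2 = -1
  -3 + 4 = 1
  -3 + 9 = 6
  0 + 1 = 1
  0 + 2 = 2
  0 + 4 = 4
  0 + 9 = 9
  1 + 2 = 3
  1 + 4 = 5
  1 + 9 = 10
  2 + 4 = 6
  2 + 9 = 11
  4 + 9 = 13
Collected distinct sums: {-3, -2, -1, 1, 2, 3, 4, 5, 6, 9, 10, 11, 13}
|A +̂ A| = 13
(Reference bound: |A +̂ A| ≥ 2|A| - 3 for |A| ≥ 2, with |A| = 6 giving ≥ 9.)

|A +̂ A| = 13


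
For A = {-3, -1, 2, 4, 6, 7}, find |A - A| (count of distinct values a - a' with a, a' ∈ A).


A - A = {a - a' : a, a' ∈ A}; |A| = 6.
Bounds: 2|A|-1 ≤ |A - A| ≤ |A|² - |A| + 1, i.e. 11 ≤ |A - A| ≤ 31.
Note: 0 ∈ A - A always (from a - a). The set is symmetric: if d ∈ A - A then -d ∈ A - A.
Enumerate nonzero differences d = a - a' with a > a' (then include -d):
Positive differences: {1, 2, 3, 4, 5, 7, 8, 9, 10}
Full difference set: {0} ∪ (positive diffs) ∪ (negative diffs).
|A - A| = 1 + 2·9 = 19 (matches direct enumeration: 19).

|A - A| = 19


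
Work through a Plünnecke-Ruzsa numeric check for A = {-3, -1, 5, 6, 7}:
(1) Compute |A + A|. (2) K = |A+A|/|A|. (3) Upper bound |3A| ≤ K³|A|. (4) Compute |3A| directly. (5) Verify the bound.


|A| = 5.
Step 1: Compute A + A by enumerating all 25 pairs.
A + A = {-6, -4, -2, 2, 3, 4, 5, 6, 10, 11, 12, 13, 14}, so |A + A| = 13.
Step 2: Doubling constant K = |A + A|/|A| = 13/5 = 13/5 ≈ 2.6000.
Step 3: Plünnecke-Ruzsa gives |3A| ≤ K³·|A| = (2.6000)³ · 5 ≈ 87.8800.
Step 4: Compute 3A = A + A + A directly by enumerating all triples (a,b,c) ∈ A³; |3A| = 25.
Step 5: Check 25 ≤ 87.8800? Yes ✓.

K = 13/5, Plünnecke-Ruzsa bound K³|A| ≈ 87.8800, |3A| = 25, inequality holds.


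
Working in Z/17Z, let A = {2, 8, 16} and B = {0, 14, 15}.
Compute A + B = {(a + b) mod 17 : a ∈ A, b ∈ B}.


Work in Z/17Z: reduce every sum a + b modulo 17.
Enumerate all 9 pairs:
a = 2: 2+0=2, 2+14=16, 2+15=0
a = 8: 8+0=8, 8+14=5, 8+15=6
a = 16: 16+0=16, 16+14=13, 16+15=14
Distinct residues collected: {0, 2, 5, 6, 8, 13, 14, 16}
|A + B| = 8 (out of 17 total residues).

A + B = {0, 2, 5, 6, 8, 13, 14, 16}


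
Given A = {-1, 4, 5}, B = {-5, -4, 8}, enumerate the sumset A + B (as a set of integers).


A + B = {a + b : a ∈ A, b ∈ B}.
Enumerate all |A|·|B| = 3·3 = 9 pairs (a, b) and collect distinct sums.
a = -1: -1+-5=-6, -1+-4=-5, -1+8=7
a = 4: 4+-5=-1, 4+-4=0, 4+8=12
a = 5: 5+-5=0, 5+-4=1, 5+8=13
Collecting distinct sums: A + B = {-6, -5, -1, 0, 1, 7, 12, 13}
|A + B| = 8

A + B = {-6, -5, -1, 0, 1, 7, 12, 13}


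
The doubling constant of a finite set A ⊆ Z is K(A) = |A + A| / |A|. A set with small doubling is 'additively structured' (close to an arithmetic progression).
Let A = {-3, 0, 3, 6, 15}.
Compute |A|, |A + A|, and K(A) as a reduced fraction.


|A| = 5.
Compute A + A by enumerating all 25 pairs.
A + A = {-6, -3, 0, 3, 6, 9, 12, 15, 18, 21, 30}, so |A + A| = 11.
K = |A + A| / |A| = 11/5 (already in lowest terms) ≈ 2.2000.
Reference: AP of size 5 gives K = 9/5 ≈ 1.8000; a fully generic set of size 5 gives K ≈ 3.0000.

|A| = 5, |A + A| = 11, K = 11/5.


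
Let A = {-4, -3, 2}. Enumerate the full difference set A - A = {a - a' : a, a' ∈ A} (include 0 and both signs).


A - A = {a - a' : a, a' ∈ A}.
Compute a - a' for each ordered pair (a, a'):
a = -4: -4--4=0, -4--3=-1, -4-2=-6
a = -3: -3--4=1, -3--3=0, -3-2=-5
a = 2: 2--4=6, 2--3=5, 2-2=0
Collecting distinct values (and noting 0 appears from a-a):
A - A = {-6, -5, -1, 0, 1, 5, 6}
|A - A| = 7

A - A = {-6, -5, -1, 0, 1, 5, 6}


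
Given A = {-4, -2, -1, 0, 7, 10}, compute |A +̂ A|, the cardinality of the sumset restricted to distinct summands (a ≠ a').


Restricted sumset: A +̂ A = {a + a' : a ∈ A, a' ∈ A, a ≠ a'}.
Equivalently, take A + A and drop any sum 2a that is achievable ONLY as a + a for a ∈ A (i.e. sums representable only with equal summands).
Enumerate pairs (a, a') with a < a' (symmetric, so each unordered pair gives one sum; this covers all a ≠ a'):
  -4 + -2 = -6
  -4 + -1 = -5
  -4 + 0 = -4
  -4 + 7 = 3
  -4 + 10 = 6
  -2 + -1 = -3
  -2 + 0 = -2
  -2 + 7 = 5
  -2 + 10 = 8
  -1 + 0 = -1
  -1 + 7 = 6
  -1 + 10 = 9
  0 + 7 = 7
  0 + 10 = 10
  7 + 10 = 17
Collected distinct sums: {-6, -5, -4, -3, -2, -1, 3, 5, 6, 7, 8, 9, 10, 17}
|A +̂ A| = 14
(Reference bound: |A +̂ A| ≥ 2|A| - 3 for |A| ≥ 2, with |A| = 6 giving ≥ 9.)

|A +̂ A| = 14


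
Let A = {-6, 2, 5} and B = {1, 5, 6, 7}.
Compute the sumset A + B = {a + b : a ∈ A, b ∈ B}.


A + B = {a + b : a ∈ A, b ∈ B}.
Enumerate all |A|·|B| = 3·4 = 12 pairs (a, b) and collect distinct sums.
a = -6: -6+1=-5, -6+5=-1, -6+6=0, -6+7=1
a = 2: 2+1=3, 2+5=7, 2+6=8, 2+7=9
a = 5: 5+1=6, 5+5=10, 5+6=11, 5+7=12
Collecting distinct sums: A + B = {-5, -1, 0, 1, 3, 6, 7, 8, 9, 10, 11, 12}
|A + B| = 12

A + B = {-5, -1, 0, 1, 3, 6, 7, 8, 9, 10, 11, 12}


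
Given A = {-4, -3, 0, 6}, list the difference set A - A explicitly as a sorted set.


A - A = {a - a' : a, a' ∈ A}.
Compute a - a' for each ordered pair (a, a'):
a = -4: -4--4=0, -4--3=-1, -4-0=-4, -4-6=-10
a = -3: -3--4=1, -3--3=0, -3-0=-3, -3-6=-9
a = 0: 0--4=4, 0--3=3, 0-0=0, 0-6=-6
a = 6: 6--4=10, 6--3=9, 6-0=6, 6-6=0
Collecting distinct values (and noting 0 appears from a-a):
A - A = {-10, -9, -6, -4, -3, -1, 0, 1, 3, 4, 6, 9, 10}
|A - A| = 13

A - A = {-10, -9, -6, -4, -3, -1, 0, 1, 3, 4, 6, 9, 10}


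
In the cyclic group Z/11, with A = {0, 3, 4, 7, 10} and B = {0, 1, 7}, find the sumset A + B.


Work in Z/11Z: reduce every sum a + b modulo 11.
Enumerate all 15 pairs:
a = 0: 0+0=0, 0+1=1, 0+7=7
a = 3: 3+0=3, 3+1=4, 3+7=10
a = 4: 4+0=4, 4+1=5, 4+7=0
a = 7: 7+0=7, 7+1=8, 7+7=3
a = 10: 10+0=10, 10+1=0, 10+7=6
Distinct residues collected: {0, 1, 3, 4, 5, 6, 7, 8, 10}
|A + B| = 9 (out of 11 total residues).

A + B = {0, 1, 3, 4, 5, 6, 7, 8, 10}


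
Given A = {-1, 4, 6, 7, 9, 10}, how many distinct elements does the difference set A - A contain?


A - A = {a - a' : a, a' ∈ A}; |A| = 6.
Bounds: 2|A|-1 ≤ |A - A| ≤ |A|² - |A| + 1, i.e. 11 ≤ |A - A| ≤ 31.
Note: 0 ∈ A - A always (from a - a). The set is symmetric: if d ∈ A - A then -d ∈ A - A.
Enumerate nonzero differences d = a - a' with a > a' (then include -d):
Positive differences: {1, 2, 3, 4, 5, 6, 7, 8, 10, 11}
Full difference set: {0} ∪ (positive diffs) ∪ (negative diffs).
|A - A| = 1 + 2·10 = 21 (matches direct enumeration: 21).

|A - A| = 21


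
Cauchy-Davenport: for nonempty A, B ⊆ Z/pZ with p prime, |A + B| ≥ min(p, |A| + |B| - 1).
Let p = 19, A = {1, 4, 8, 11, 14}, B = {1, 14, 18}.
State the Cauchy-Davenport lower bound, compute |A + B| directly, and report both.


Cauchy-Davenport: |A + B| ≥ min(p, |A| + |B| - 1) for A, B nonempty in Z/pZ.
|A| = 5, |B| = 3, p = 19.
CD lower bound = min(19, 5 + 3 - 1) = min(19, 7) = 7.
Compute A + B mod 19 directly:
a = 1: 1+1=2, 1+14=15, 1+18=0
a = 4: 4+1=5, 4+14=18, 4+18=3
a = 8: 8+1=9, 8+14=3, 8+18=7
a = 11: 11+1=12, 11+14=6, 11+18=10
a = 14: 14+1=15, 14+14=9, 14+18=13
A + B = {0, 2, 3, 5, 6, 7, 9, 10, 12, 13, 15, 18}, so |A + B| = 12.
Verify: 12 ≥ 7? Yes ✓.

CD lower bound = 7, actual |A + B| = 12.


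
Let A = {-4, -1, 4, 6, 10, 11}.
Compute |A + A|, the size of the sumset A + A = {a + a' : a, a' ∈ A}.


A + A = {a + a' : a, a' ∈ A}; |A| = 6.
General bounds: 2|A| - 1 ≤ |A + A| ≤ |A|(|A|+1)/2, i.e. 11 ≤ |A + A| ≤ 21.
Lower bound 2|A|-1 is attained iff A is an arithmetic progression.
Enumerate sums a + a' for a ≤ a' (symmetric, so this suffices):
a = -4: -4+-4=-8, -4+-1=-5, -4+4=0, -4+6=2, -4+10=6, -4+11=7
a = -1: -1+-1=-2, -1+4=3, -1+6=5, -1+10=9, -1+11=10
a = 4: 4+4=8, 4+6=10, 4+10=14, 4+11=15
a = 6: 6+6=12, 6+10=16, 6+11=17
a = 10: 10+10=20, 10+11=21
a = 11: 11+11=22
Distinct sums: {-8, -5, -2, 0, 2, 3, 5, 6, 7, 8, 9, 10, 12, 14, 15, 16, 17, 20, 21, 22}
|A + A| = 20

|A + A| = 20


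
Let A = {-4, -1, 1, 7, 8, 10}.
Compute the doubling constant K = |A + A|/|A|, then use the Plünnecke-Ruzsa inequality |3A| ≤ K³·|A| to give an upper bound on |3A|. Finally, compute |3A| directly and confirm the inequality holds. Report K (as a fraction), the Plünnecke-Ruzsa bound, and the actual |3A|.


|A| = 6.
Step 1: Compute A + A by enumerating all 36 pairs.
A + A = {-8, -5, -3, -2, 0, 2, 3, 4, 6, 7, 8, 9, 11, 14, 15, 16, 17, 18, 20}, so |A + A| = 19.
Step 2: Doubling constant K = |A + A|/|A| = 19/6 = 19/6 ≈ 3.1667.
Step 3: Plünnecke-Ruzsa gives |3A| ≤ K³·|A| = (3.1667)³ · 6 ≈ 190.5278.
Step 4: Compute 3A = A + A + A directly by enumerating all triples (a,b,c) ∈ A³; |3A| = 37.
Step 5: Check 37 ≤ 190.5278? Yes ✓.

K = 19/6, Plünnecke-Ruzsa bound K³|A| ≈ 190.5278, |3A| = 37, inequality holds.


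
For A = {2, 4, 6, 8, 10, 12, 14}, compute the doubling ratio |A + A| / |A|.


|A| = 7.
Compute A + A by enumerating all 49 pairs.
A + A = {4, 6, 8, 10, 12, 14, 16, 18, 20, 22, 24, 26, 28}, so |A + A| = 13.
K = |A + A| / |A| = 13/7 (already in lowest terms) ≈ 1.8571.
Reference: AP of size 7 gives K = 13/7 ≈ 1.8571; a fully generic set of size 7 gives K ≈ 4.0000.

|A| = 7, |A + A| = 13, K = 13/7.


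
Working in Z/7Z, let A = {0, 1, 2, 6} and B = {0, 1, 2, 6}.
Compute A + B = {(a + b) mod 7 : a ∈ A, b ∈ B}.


Work in Z/7Z: reduce every sum a + b modulo 7.
Enumerate all 16 pairs:
a = 0: 0+0=0, 0+1=1, 0+2=2, 0+6=6
a = 1: 1+0=1, 1+1=2, 1+2=3, 1+6=0
a = 2: 2+0=2, 2+1=3, 2+2=4, 2+6=1
a = 6: 6+0=6, 6+1=0, 6+2=1, 6+6=5
Distinct residues collected: {0, 1, 2, 3, 4, 5, 6}
|A + B| = 7 (out of 7 total residues).

A + B = {0, 1, 2, 3, 4, 5, 6}


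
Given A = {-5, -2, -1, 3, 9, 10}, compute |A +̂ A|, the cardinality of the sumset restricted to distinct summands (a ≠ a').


Restricted sumset: A +̂ A = {a + a' : a ∈ A, a' ∈ A, a ≠ a'}.
Equivalently, take A + A and drop any sum 2a that is achievable ONLY as a + a for a ∈ A (i.e. sums representable only with equal summands).
Enumerate pairs (a, a') with a < a' (symmetric, so each unordered pair gives one sum; this covers all a ≠ a'):
  -5 + -2 = -7
  -5 + -1 = -6
  -5 + 3 = -2
  -5 + 9 = 4
  -5 + 10 = 5
  -2 + -1 = -3
  -2 + 3 = 1
  -2 + 9 = 7
  -2 + 10 = 8
  -1 + 3 = 2
  -1 + 9 = 8
  -1 + 10 = 9
  3 + 9 = 12
  3 + 10 = 13
  9 + 10 = 19
Collected distinct sums: {-7, -6, -3, -2, 1, 2, 4, 5, 7, 8, 9, 12, 13, 19}
|A +̂ A| = 14
(Reference bound: |A +̂ A| ≥ 2|A| - 3 for |A| ≥ 2, with |A| = 6 giving ≥ 9.)

|A +̂ A| = 14


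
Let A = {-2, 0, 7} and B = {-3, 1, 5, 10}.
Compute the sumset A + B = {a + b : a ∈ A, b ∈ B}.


A + B = {a + b : a ∈ A, b ∈ B}.
Enumerate all |A|·|B| = 3·4 = 12 pairs (a, b) and collect distinct sums.
a = -2: -2+-3=-5, -2+1=-1, -2+5=3, -2+10=8
a = 0: 0+-3=-3, 0+1=1, 0+5=5, 0+10=10
a = 7: 7+-3=4, 7+1=8, 7+5=12, 7+10=17
Collecting distinct sums: A + B = {-5, -3, -1, 1, 3, 4, 5, 8, 10, 12, 17}
|A + B| = 11

A + B = {-5, -3, -1, 1, 3, 4, 5, 8, 10, 12, 17}


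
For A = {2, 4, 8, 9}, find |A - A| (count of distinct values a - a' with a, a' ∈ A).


A - A = {a - a' : a, a' ∈ A}; |A| = 4.
Bounds: 2|A|-1 ≤ |A - A| ≤ |A|² - |A| + 1, i.e. 7 ≤ |A - A| ≤ 13.
Note: 0 ∈ A - A always (from a - a). The set is symmetric: if d ∈ A - A then -d ∈ A - A.
Enumerate nonzero differences d = a - a' with a > a' (then include -d):
Positive differences: {1, 2, 4, 5, 6, 7}
Full difference set: {0} ∪ (positive diffs) ∪ (negative diffs).
|A - A| = 1 + 2·6 = 13 (matches direct enumeration: 13).

|A - A| = 13


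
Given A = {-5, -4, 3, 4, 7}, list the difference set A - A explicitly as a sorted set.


A - A = {a - a' : a, a' ∈ A}.
Compute a - a' for each ordered pair (a, a'):
a = -5: -5--5=0, -5--4=-1, -5-3=-8, -5-4=-9, -5-7=-12
a = -4: -4--5=1, -4--4=0, -4-3=-7, -4-4=-8, -4-7=-11
a = 3: 3--5=8, 3--4=7, 3-3=0, 3-4=-1, 3-7=-4
a = 4: 4--5=9, 4--4=8, 4-3=1, 4-4=0, 4-7=-3
a = 7: 7--5=12, 7--4=11, 7-3=4, 7-4=3, 7-7=0
Collecting distinct values (and noting 0 appears from a-a):
A - A = {-12, -11, -9, -8, -7, -4, -3, -1, 0, 1, 3, 4, 7, 8, 9, 11, 12}
|A - A| = 17

A - A = {-12, -11, -9, -8, -7, -4, -3, -1, 0, 1, 3, 4, 7, 8, 9, 11, 12}


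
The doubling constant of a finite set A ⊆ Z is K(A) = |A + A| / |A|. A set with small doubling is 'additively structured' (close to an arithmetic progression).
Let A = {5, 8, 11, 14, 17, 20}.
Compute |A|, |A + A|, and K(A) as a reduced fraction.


|A| = 6.
Compute A + A by enumerating all 36 pairs.
A + A = {10, 13, 16, 19, 22, 25, 28, 31, 34, 37, 40}, so |A + A| = 11.
K = |A + A| / |A| = 11/6 (already in lowest terms) ≈ 1.8333.
Reference: AP of size 6 gives K = 11/6 ≈ 1.8333; a fully generic set of size 6 gives K ≈ 3.5000.

|A| = 6, |A + A| = 11, K = 11/6.


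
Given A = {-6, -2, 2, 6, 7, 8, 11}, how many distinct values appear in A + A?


A + A = {a + a' : a, a' ∈ A}; |A| = 7.
General bounds: 2|A| - 1 ≤ |A + A| ≤ |A|(|A|+1)/2, i.e. 13 ≤ |A + A| ≤ 28.
Lower bound 2|A|-1 is attained iff A is an arithmetic progression.
Enumerate sums a + a' for a ≤ a' (symmetric, so this suffices):
a = -6: -6+-6=-12, -6+-2=-8, -6+2=-4, -6+6=0, -6+7=1, -6+8=2, -6+11=5
a = -2: -2+-2=-4, -2+2=0, -2+6=4, -2+7=5, -2+8=6, -2+11=9
a = 2: 2+2=4, 2+6=8, 2+7=9, 2+8=10, 2+11=13
a = 6: 6+6=12, 6+7=13, 6+8=14, 6+11=17
a = 7: 7+7=14, 7+8=15, 7+11=18
a = 8: 8+8=16, 8+11=19
a = 11: 11+11=22
Distinct sums: {-12, -8, -4, 0, 1, 2, 4, 5, 6, 8, 9, 10, 12, 13, 14, 15, 16, 17, 18, 19, 22}
|A + A| = 21

|A + A| = 21


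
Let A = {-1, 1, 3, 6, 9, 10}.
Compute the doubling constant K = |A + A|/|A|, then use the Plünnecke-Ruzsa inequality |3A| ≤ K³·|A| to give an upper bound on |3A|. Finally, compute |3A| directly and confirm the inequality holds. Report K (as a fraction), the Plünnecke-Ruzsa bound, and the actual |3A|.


|A| = 6.
Step 1: Compute A + A by enumerating all 36 pairs.
A + A = {-2, 0, 2, 4, 5, 6, 7, 8, 9, 10, 11, 12, 13, 15, 16, 18, 19, 20}, so |A + A| = 18.
Step 2: Doubling constant K = |A + A|/|A| = 18/6 = 18/6 ≈ 3.0000.
Step 3: Plünnecke-Ruzsa gives |3A| ≤ K³·|A| = (3.0000)³ · 6 ≈ 162.0000.
Step 4: Compute 3A = A + A + A directly by enumerating all triples (a,b,c) ∈ A³; |3A| = 31.
Step 5: Check 31 ≤ 162.0000? Yes ✓.

K = 18/6, Plünnecke-Ruzsa bound K³|A| ≈ 162.0000, |3A| = 31, inequality holds.


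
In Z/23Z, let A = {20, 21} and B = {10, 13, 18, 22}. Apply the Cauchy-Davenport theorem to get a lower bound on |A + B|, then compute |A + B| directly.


Cauchy-Davenport: |A + B| ≥ min(p, |A| + |B| - 1) for A, B nonempty in Z/pZ.
|A| = 2, |B| = 4, p = 23.
CD lower bound = min(23, 2 + 4 - 1) = min(23, 5) = 5.
Compute A + B mod 23 directly:
a = 20: 20+10=7, 20+13=10, 20+18=15, 20+22=19
a = 21: 21+10=8, 21+13=11, 21+18=16, 21+22=20
A + B = {7, 8, 10, 11, 15, 16, 19, 20}, so |A + B| = 8.
Verify: 8 ≥ 5? Yes ✓.

CD lower bound = 5, actual |A + B| = 8.


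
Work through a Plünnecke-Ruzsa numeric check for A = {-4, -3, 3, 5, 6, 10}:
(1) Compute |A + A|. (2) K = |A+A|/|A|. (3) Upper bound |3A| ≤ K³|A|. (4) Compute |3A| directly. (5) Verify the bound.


|A| = 6.
Step 1: Compute A + A by enumerating all 36 pairs.
A + A = {-8, -7, -6, -1, 0, 1, 2, 3, 6, 7, 8, 9, 10, 11, 12, 13, 15, 16, 20}, so |A + A| = 19.
Step 2: Doubling constant K = |A + A|/|A| = 19/6 = 19/6 ≈ 3.1667.
Step 3: Plünnecke-Ruzsa gives |3A| ≤ K³·|A| = (3.1667)³ · 6 ≈ 190.5278.
Step 4: Compute 3A = A + A + A directly by enumerating all triples (a,b,c) ∈ A³; |3A| = 35.
Step 5: Check 35 ≤ 190.5278? Yes ✓.

K = 19/6, Plünnecke-Ruzsa bound K³|A| ≈ 190.5278, |3A| = 35, inequality holds.


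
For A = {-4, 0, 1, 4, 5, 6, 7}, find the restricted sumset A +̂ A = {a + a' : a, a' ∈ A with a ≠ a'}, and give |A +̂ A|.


Restricted sumset: A +̂ A = {a + a' : a ∈ A, a' ∈ A, a ≠ a'}.
Equivalently, take A + A and drop any sum 2a that is achievable ONLY as a + a for a ∈ A (i.e. sums representable only with equal summands).
Enumerate pairs (a, a') with a < a' (symmetric, so each unordered pair gives one sum; this covers all a ≠ a'):
  -4 + 0 = -4
  -4 + 1 = -3
  -4 + 4 = 0
  -4 + 5 = 1
  -4 + 6 = 2
  -4 + 7 = 3
  0 + 1 = 1
  0 + 4 = 4
  0 + 5 = 5
  0 + 6 = 6
  0 + 7 = 7
  1 + 4 = 5
  1 + 5 = 6
  1 + 6 = 7
  1 + 7 = 8
  4 + 5 = 9
  4 + 6 = 10
  4 + 7 = 11
  5 + 6 = 11
  5 + 7 = 12
  6 + 7 = 13
Collected distinct sums: {-4, -3, 0, 1, 2, 3, 4, 5, 6, 7, 8, 9, 10, 11, 12, 13}
|A +̂ A| = 16
(Reference bound: |A +̂ A| ≥ 2|A| - 3 for |A| ≥ 2, with |A| = 7 giving ≥ 11.)

|A +̂ A| = 16


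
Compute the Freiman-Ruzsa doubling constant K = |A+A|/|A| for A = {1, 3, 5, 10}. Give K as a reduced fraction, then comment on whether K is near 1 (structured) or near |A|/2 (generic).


|A| = 4.
Compute A + A by enumerating all 16 pairs.
A + A = {2, 4, 6, 8, 10, 11, 13, 15, 20}, so |A + A| = 9.
K = |A + A| / |A| = 9/4 (already in lowest terms) ≈ 2.2500.
Reference: AP of size 4 gives K = 7/4 ≈ 1.7500; a fully generic set of size 4 gives K ≈ 2.5000.

|A| = 4, |A + A| = 9, K = 9/4.


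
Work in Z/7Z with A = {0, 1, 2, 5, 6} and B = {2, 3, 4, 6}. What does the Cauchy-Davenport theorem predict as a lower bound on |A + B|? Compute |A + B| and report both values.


Cauchy-Davenport: |A + B| ≥ min(p, |A| + |B| - 1) for A, B nonempty in Z/pZ.
|A| = 5, |B| = 4, p = 7.
CD lower bound = min(7, 5 + 4 - 1) = min(7, 8) = 7.
Compute A + B mod 7 directly:
a = 0: 0+2=2, 0+3=3, 0+4=4, 0+6=6
a = 1: 1+2=3, 1+3=4, 1+4=5, 1+6=0
a = 2: 2+2=4, 2+3=5, 2+4=6, 2+6=1
a = 5: 5+2=0, 5+3=1, 5+4=2, 5+6=4
a = 6: 6+2=1, 6+3=2, 6+4=3, 6+6=5
A + B = {0, 1, 2, 3, 4, 5, 6}, so |A + B| = 7.
Verify: 7 ≥ 7? Yes ✓.

CD lower bound = 7, actual |A + B| = 7.


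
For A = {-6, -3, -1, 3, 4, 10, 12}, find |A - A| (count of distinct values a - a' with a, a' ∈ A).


A - A = {a - a' : a, a' ∈ A}; |A| = 7.
Bounds: 2|A|-1 ≤ |A - A| ≤ |A|² - |A| + 1, i.e. 13 ≤ |A - A| ≤ 43.
Note: 0 ∈ A - A always (from a - a). The set is symmetric: if d ∈ A - A then -d ∈ A - A.
Enumerate nonzero differences d = a - a' with a > a' (then include -d):
Positive differences: {1, 2, 3, 4, 5, 6, 7, 8, 9, 10, 11, 13, 15, 16, 18}
Full difference set: {0} ∪ (positive diffs) ∪ (negative diffs).
|A - A| = 1 + 2·15 = 31 (matches direct enumeration: 31).

|A - A| = 31


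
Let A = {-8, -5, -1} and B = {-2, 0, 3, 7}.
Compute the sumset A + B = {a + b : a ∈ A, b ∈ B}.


A + B = {a + b : a ∈ A, b ∈ B}.
Enumerate all |A|·|B| = 3·4 = 12 pairs (a, b) and collect distinct sums.
a = -8: -8+-2=-10, -8+0=-8, -8+3=-5, -8+7=-1
a = -5: -5+-2=-7, -5+0=-5, -5+3=-2, -5+7=2
a = -1: -1+-2=-3, -1+0=-1, -1+3=2, -1+7=6
Collecting distinct sums: A + B = {-10, -8, -7, -5, -3, -2, -1, 2, 6}
|A + B| = 9

A + B = {-10, -8, -7, -5, -3, -2, -1, 2, 6}


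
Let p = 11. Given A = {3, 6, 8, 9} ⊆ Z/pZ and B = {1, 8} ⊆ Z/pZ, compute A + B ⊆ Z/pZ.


Work in Z/11Z: reduce every sum a + b modulo 11.
Enumerate all 8 pairs:
a = 3: 3+1=4, 3+8=0
a = 6: 6+1=7, 6+8=3
a = 8: 8+1=9, 8+8=5
a = 9: 9+1=10, 9+8=6
Distinct residues collected: {0, 3, 4, 5, 6, 7, 9, 10}
|A + B| = 8 (out of 11 total residues).

A + B = {0, 3, 4, 5, 6, 7, 9, 10}


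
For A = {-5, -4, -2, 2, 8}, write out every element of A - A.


A - A = {a - a' : a, a' ∈ A}.
Compute a - a' for each ordered pair (a, a'):
a = -5: -5--5=0, -5--4=-1, -5--2=-3, -5-2=-7, -5-8=-13
a = -4: -4--5=1, -4--4=0, -4--2=-2, -4-2=-6, -4-8=-12
a = -2: -2--5=3, -2--4=2, -2--2=0, -2-2=-4, -2-8=-10
a = 2: 2--5=7, 2--4=6, 2--2=4, 2-2=0, 2-8=-6
a = 8: 8--5=13, 8--4=12, 8--2=10, 8-2=6, 8-8=0
Collecting distinct values (and noting 0 appears from a-a):
A - A = {-13, -12, -10, -7, -6, -4, -3, -2, -1, 0, 1, 2, 3, 4, 6, 7, 10, 12, 13}
|A - A| = 19

A - A = {-13, -12, -10, -7, -6, -4, -3, -2, -1, 0, 1, 2, 3, 4, 6, 7, 10, 12, 13}


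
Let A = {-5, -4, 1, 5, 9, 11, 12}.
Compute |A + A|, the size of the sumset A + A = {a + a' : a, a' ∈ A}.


A + A = {a + a' : a, a' ∈ A}; |A| = 7.
General bounds: 2|A| - 1 ≤ |A + A| ≤ |A|(|A|+1)/2, i.e. 13 ≤ |A + A| ≤ 28.
Lower bound 2|A|-1 is attained iff A is an arithmetic progression.
Enumerate sums a + a' for a ≤ a' (symmetric, so this suffices):
a = -5: -5+-5=-10, -5+-4=-9, -5+1=-4, -5+5=0, -5+9=4, -5+11=6, -5+12=7
a = -4: -4+-4=-8, -4+1=-3, -4+5=1, -4+9=5, -4+11=7, -4+12=8
a = 1: 1+1=2, 1+5=6, 1+9=10, 1+11=12, 1+12=13
a = 5: 5+5=10, 5+9=14, 5+11=16, 5+12=17
a = 9: 9+9=18, 9+11=20, 9+12=21
a = 11: 11+11=22, 11+12=23
a = 12: 12+12=24
Distinct sums: {-10, -9, -8, -4, -3, 0, 1, 2, 4, 5, 6, 7, 8, 10, 12, 13, 14, 16, 17, 18, 20, 21, 22, 23, 24}
|A + A| = 25

|A + A| = 25
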